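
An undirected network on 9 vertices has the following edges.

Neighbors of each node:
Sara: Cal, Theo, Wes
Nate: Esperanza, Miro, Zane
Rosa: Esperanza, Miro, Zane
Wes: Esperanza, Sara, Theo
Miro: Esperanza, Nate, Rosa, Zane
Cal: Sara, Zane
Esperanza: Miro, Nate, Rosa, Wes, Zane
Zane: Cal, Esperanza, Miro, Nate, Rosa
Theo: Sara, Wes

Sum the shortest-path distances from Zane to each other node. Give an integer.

Distances from Zane: Cal:1, Esperanza:1, Miro:1, Nate:1, Rosa:1, Sara:2, Theo:3, Wes:2.
Sum = 1 + 1 + 1 + 1 + 1 + 2 + 3 + 2 = 12.

12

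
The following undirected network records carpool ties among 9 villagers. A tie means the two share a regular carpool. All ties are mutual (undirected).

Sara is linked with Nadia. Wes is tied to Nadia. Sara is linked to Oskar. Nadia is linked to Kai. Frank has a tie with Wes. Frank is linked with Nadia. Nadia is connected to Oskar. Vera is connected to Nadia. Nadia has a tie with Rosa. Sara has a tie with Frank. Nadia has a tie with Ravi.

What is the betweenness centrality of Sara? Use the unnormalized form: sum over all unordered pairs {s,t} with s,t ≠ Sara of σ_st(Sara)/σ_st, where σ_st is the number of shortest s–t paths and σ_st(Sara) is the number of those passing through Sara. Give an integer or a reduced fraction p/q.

1/2

Pairs whose geodesics pass through Sara — Oskar–Frank: 1/2.
All other pairs contribute 0.
Summing the contributions gives betweenness(Sara) = 1/2.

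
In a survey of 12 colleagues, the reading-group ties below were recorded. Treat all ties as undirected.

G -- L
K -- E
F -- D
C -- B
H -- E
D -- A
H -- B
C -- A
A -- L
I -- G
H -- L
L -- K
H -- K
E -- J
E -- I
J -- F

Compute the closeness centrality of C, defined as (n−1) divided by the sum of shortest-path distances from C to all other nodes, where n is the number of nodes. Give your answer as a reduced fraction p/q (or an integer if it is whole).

Distances from C: A:1, B:1, D:2, E:3, F:3, G:3, H:2, I:4, J:4, K:3, L:2. Sum = 28.
n = 12, so closeness = 11/28.

11/28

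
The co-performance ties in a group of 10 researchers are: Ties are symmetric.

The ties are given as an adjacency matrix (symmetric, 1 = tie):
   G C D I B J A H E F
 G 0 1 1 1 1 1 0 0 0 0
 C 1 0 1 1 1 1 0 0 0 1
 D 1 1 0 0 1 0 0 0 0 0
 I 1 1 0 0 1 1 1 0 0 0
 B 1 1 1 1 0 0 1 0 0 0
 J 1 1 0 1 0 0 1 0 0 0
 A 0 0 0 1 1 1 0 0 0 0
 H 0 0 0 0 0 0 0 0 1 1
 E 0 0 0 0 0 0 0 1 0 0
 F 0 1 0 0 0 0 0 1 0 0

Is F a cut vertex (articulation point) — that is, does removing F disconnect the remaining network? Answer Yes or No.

Yes

Removing F leaves {A, B, C, D, G, I, and J} with no path to {E and H}, so the network splits into 2 components. F is a cut vertex.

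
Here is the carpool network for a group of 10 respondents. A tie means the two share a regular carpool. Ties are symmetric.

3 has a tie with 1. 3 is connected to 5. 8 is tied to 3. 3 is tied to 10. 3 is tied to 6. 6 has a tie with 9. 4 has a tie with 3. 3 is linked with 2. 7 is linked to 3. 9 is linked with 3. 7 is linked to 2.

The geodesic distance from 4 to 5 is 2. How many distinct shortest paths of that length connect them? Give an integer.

The shortest distance is 2, and the only length-2 path is 4–3–5. So there is exactly 1 shortest path.

1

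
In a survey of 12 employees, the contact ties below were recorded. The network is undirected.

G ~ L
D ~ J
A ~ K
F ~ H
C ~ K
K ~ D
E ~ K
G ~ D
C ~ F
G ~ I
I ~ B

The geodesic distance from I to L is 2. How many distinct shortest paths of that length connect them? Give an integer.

The shortest distance is 2, and the only length-2 path is I–G–L. So there is exactly 1 shortest path.

1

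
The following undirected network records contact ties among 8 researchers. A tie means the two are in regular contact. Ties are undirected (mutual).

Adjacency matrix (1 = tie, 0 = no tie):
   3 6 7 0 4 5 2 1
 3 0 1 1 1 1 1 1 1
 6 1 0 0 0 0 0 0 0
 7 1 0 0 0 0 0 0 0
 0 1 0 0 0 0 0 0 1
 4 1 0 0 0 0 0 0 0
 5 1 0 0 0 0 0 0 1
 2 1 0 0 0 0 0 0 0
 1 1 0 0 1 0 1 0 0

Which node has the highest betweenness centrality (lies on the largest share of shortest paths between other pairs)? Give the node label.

Unnormalized betweenness of each node: 0:0, 1:1/2, 2:0, 3:37/2, 4:0, 5:0, 6:0, 7:0.
3 has the largest value, 37/2, making it the main broker — the node through which the most shortest paths run.

3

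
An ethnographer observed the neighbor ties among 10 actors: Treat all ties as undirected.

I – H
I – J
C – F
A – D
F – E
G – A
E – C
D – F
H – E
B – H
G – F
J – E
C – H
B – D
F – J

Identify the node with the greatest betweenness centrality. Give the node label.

F

Unnormalized betweenness of each node: A:1, B:17/6, C:1, D:7, E:7/3, F:14, G:7/3, H:6, I:5/6, J:11/3.
F has the largest value, 14, making it the main broker — the node through which the most shortest paths run.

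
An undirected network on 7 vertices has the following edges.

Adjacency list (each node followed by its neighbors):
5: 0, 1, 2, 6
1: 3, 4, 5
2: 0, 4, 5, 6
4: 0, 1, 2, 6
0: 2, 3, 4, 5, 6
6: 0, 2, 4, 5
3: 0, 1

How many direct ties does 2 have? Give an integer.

4

2 is directly tied to 0, 4, 5, and 6. That is 4 neighbors, so the degree of 2 is 4.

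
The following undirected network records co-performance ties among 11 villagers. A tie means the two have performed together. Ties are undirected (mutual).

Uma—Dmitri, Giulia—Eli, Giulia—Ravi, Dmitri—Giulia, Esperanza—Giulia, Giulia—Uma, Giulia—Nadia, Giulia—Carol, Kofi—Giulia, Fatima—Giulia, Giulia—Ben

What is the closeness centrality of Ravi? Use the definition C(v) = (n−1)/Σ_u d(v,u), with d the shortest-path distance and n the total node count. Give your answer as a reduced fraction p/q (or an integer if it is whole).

Distances from Ravi: Ben:2, Carol:2, Dmitri:2, Eli:2, Esperanza:2, Fatima:2, Giulia:1, Kofi:2, Nadia:2, Uma:2. Sum = 19.
n = 11, so closeness = 10/19.

10/19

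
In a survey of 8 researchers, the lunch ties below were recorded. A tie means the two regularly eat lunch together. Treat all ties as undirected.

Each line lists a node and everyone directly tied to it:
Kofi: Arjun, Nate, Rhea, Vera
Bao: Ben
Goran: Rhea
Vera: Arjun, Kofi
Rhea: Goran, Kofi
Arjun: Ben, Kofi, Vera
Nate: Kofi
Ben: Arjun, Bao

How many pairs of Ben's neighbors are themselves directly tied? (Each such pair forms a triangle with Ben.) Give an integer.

0

Ben's neighbors are Arjun and Bao, but none of them are tied to each other, so no triangle contains Ben.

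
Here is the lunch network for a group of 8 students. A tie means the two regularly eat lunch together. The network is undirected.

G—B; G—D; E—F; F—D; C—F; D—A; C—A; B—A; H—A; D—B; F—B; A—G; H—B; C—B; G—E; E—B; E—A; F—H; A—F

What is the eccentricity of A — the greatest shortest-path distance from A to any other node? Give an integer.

1

Distances from A: B:1, C:1, D:1, E:1, F:1, G:1, H:1.
The largest is 1 (to E, F, C, B, H, G, and D), so the eccentricity of A is 1.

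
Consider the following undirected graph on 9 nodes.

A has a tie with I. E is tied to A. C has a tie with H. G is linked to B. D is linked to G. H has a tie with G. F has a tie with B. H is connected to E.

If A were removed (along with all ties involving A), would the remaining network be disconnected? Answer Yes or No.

Yes

Removing A leaves {B, C, D, E, F, G, and H} with no path to {I}, so the network splits into 2 components. A is a cut vertex.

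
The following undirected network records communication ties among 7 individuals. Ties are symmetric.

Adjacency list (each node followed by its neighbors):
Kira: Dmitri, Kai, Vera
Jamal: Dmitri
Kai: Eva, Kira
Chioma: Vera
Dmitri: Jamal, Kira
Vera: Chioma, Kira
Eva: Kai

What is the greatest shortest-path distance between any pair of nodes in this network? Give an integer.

Eccentricity of each node (its greatest distance to any other): Chioma:4, Dmitri:3, Eva:4, Jamal:4, Kai:3, Kira:2, Vera:3.
The maximum eccentricity is 4, realized for instance by the pair Chioma–Eva via Chioma – Vera – Kira – Kai – Eva. So the diameter is 4.

4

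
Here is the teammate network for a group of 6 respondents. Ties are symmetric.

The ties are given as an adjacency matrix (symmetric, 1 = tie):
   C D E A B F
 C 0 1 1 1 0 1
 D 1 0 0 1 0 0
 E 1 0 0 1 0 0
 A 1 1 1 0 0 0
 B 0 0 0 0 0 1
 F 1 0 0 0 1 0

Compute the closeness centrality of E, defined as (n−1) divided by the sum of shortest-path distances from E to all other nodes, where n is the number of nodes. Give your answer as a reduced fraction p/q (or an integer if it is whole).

5/9

Distances from E: A:1, B:3, C:1, D:2, F:2. Sum = 9.
n = 6, so closeness = 5/9.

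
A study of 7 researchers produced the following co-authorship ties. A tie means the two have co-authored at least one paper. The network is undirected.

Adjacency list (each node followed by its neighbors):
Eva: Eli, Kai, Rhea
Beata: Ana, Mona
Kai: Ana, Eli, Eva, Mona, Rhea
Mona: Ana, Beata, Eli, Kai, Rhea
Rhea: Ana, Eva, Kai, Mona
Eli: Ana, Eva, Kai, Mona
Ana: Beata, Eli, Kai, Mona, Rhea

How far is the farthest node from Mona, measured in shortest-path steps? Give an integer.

Distances from Mona: Ana:1, Beata:1, Eli:1, Eva:2, Kai:1, Rhea:1.
The largest is 2 (to Eva), so the eccentricity of Mona is 2.

2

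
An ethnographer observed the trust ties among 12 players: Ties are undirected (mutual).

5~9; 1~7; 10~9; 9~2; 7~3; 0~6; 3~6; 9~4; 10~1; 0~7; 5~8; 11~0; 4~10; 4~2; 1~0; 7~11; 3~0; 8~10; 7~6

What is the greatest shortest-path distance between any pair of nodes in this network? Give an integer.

5

Eccentricity of each node (its greatest distance to any other): 0:4, 1:3, 2:5, 3:5, 4:4, 5:5, 6:5, 7:4, 8:4, 9:4, 10:3, 11:5.
The maximum eccentricity is 5, realized for instance by the pair 5–11 via 5 – 8 – 10 – 1 – 7 – 11. So the diameter is 5.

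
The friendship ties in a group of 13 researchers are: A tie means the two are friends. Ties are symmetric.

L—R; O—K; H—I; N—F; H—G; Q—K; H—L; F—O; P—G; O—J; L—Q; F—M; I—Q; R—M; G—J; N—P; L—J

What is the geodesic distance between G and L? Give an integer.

2

One shortest route is G – H – L, which uses 2 edges, and G and L are not directly tied, so nothing shorter exists. So d(G,L) = 2.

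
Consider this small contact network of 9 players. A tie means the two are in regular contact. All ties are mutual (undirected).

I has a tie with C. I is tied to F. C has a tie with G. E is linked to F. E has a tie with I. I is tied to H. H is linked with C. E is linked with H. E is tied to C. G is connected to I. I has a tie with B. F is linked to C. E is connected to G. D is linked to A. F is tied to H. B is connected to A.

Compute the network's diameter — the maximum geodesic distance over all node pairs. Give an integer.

4

Eccentricity of each node (its greatest distance to any other): A:3, B:2, C:4, D:4, E:4, F:4, G:4, H:4, I:3.
The maximum eccentricity is 4, realized for instance by the pair E–D via E – I – B – A – D. So the diameter is 4.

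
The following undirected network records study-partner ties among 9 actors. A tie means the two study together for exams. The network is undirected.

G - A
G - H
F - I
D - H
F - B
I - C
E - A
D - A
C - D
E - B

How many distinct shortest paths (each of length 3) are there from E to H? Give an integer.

2

The shortest distance is 3. The length-3 paths are: E–A–D–H; E–A–G–H.
That gives 2 distinct shortest paths.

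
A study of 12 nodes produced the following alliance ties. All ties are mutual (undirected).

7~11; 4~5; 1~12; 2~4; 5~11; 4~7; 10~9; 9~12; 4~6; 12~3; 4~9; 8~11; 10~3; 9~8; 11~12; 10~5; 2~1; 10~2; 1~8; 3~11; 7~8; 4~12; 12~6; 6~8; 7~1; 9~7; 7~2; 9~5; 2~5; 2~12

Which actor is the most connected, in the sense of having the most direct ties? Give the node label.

Degrees — 1:4, 2:6, 3:3, 4:6, 5:5, 6:3, 7:6, 8:5, 9:6, 10:4, 11:5, 12:7.
The maximum is 7, attained only by 12.

12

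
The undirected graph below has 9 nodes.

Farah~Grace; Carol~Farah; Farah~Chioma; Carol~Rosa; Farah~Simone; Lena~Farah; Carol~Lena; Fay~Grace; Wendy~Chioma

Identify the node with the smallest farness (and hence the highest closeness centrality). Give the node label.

Farah

Farness (sum of distances to all others) for each node — Carol:15, Chioma:16, Farah:11, Fay:23, Grace:16, Lena:16, Rosa:22, Simone:18, Wendy:23.
The smallest farness is 11, for Farah, so Farah has the highest closeness.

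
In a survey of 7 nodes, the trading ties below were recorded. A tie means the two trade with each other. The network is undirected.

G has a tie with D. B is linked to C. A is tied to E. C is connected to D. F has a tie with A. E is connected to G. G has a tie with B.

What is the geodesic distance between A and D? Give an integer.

3

One shortest route is A – E – G – D, which uses 3 edges, and at distance 2 from A we only reach {G}, which does not include D. So d(A,D) = 3.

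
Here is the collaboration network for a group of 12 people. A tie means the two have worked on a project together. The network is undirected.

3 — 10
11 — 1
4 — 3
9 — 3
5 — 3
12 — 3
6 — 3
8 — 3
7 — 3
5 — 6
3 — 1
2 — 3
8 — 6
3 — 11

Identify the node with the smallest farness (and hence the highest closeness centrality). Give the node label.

Farness (sum of distances to all others) for each node — 1:20, 2:21, 3:11, 4:21, 5:20, 6:19, 7:21, 8:20, 9:21, 10:21, 11:20, 12:21.
The smallest farness is 11, for 3, so 3 has the highest closeness.

3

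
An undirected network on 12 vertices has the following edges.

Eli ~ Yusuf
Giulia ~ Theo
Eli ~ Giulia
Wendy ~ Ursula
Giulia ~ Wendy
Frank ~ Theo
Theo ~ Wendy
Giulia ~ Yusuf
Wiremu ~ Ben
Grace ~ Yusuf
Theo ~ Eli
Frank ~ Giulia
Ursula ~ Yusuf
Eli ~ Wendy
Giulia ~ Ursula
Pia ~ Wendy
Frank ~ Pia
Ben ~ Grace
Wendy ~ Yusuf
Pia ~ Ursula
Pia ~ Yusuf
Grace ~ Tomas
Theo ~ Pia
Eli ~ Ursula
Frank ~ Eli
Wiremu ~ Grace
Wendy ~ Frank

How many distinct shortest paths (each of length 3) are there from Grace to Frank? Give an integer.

The shortest distance is 3. The length-3 paths are: Grace–Yusuf–Pia–Frank; Grace–Yusuf–Wendy–Frank; Grace–Yusuf–Giulia–Frank; Grace–Yusuf–Eli–Frank.
That gives 4 distinct shortest paths.

4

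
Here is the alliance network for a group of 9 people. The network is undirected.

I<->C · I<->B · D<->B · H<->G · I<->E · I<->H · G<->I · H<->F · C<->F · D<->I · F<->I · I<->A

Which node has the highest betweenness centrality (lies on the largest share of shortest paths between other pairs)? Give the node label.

I

Unnormalized betweenness of each node: A:0, B:0, C:0, D:0, E:0, F:1/2, G:0, H:1/2, I:23.
I has the largest value, 23, making it the main broker — the node through which the most shortest paths run.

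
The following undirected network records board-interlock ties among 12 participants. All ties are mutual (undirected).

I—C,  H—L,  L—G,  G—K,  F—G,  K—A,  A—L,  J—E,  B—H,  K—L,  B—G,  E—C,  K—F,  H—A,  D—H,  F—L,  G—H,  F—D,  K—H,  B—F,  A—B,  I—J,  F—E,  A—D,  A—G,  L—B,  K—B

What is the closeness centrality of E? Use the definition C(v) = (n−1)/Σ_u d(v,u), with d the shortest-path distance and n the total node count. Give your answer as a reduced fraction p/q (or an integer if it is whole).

11/21

Distances from E: A:3, B:2, C:1, D:2, F:1, G:2, H:3, I:2, J:1, K:2, L:2. Sum = 21.
n = 12, so closeness = 11/21.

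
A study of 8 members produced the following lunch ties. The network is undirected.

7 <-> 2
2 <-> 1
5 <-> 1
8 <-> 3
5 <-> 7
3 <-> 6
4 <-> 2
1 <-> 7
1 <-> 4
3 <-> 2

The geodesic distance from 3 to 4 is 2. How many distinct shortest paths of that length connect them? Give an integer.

1

The shortest distance is 2, and the only length-2 path is 3–2–4. So there is exactly 1 shortest path.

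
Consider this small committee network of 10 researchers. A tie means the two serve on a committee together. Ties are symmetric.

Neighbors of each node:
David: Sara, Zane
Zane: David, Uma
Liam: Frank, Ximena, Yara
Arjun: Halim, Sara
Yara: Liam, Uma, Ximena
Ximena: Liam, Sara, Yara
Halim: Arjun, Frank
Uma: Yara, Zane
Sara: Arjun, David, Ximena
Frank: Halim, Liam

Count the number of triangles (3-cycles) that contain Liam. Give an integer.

1

Liam's neighbors: Frank, Ximena, and Yara.
Neighbor pairs that are themselves tied: Liam–Ximena–Yara. Each forms one triangle with Liam, for 1 in total.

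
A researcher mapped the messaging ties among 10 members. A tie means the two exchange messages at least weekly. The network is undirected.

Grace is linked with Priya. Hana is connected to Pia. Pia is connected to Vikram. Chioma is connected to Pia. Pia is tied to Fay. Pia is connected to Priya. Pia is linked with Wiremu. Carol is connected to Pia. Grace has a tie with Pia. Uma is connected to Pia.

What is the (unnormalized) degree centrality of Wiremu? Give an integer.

1

Wiremu is directly tied to Pia. That is 1 neighbor, so the degree of Wiremu is 1.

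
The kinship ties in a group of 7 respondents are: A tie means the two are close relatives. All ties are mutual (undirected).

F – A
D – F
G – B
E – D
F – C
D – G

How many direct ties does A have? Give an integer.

1

A is directly tied to F. That is 1 neighbor, so the degree of A is 1.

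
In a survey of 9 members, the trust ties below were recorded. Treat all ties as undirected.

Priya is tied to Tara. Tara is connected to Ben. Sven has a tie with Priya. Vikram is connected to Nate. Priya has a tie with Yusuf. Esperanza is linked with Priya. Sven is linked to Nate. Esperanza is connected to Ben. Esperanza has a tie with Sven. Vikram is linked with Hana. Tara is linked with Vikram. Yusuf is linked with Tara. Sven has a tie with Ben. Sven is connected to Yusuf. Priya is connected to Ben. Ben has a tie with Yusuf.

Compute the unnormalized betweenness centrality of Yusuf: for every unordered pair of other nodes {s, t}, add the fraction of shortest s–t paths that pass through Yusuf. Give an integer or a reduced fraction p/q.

1/3

Pairs whose geodesics pass through Yusuf — Tara–Sven: 1/3.
All other pairs contribute 0.
Summing the contributions gives betweenness(Yusuf) = 1/3.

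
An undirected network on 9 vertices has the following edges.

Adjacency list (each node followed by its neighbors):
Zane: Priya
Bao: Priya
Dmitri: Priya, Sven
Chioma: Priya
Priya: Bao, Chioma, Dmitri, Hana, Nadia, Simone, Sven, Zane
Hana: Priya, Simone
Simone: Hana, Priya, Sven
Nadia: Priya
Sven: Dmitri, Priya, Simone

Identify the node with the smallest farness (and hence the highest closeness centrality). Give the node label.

Farness (sum of distances to all others) for each node — Bao:15, Chioma:15, Dmitri:14, Hana:14, Nadia:15, Priya:8, Simone:13, Sven:13, Zane:15.
The smallest farness is 8, for Priya, so Priya has the highest closeness.

Priya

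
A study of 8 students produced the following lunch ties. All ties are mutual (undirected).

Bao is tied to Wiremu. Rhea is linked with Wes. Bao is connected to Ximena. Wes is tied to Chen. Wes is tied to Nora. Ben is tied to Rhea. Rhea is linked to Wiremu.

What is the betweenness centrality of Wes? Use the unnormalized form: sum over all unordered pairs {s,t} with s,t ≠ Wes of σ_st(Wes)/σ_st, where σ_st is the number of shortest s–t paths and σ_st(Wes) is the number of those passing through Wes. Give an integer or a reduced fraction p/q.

11

Pairs whose geodesics pass through Wes — Nora–Rhea: 1; Nora–Bao: 1; Nora–Chen: 1; Nora–Ximena: 1; Nora–Ben: 1; Nora–Wiremu: 1; Rhea–Chen: 1; Bao–Chen: 1; Chen–Ximena: 1; Chen–Ben: 1; Chen–Wiremu: 1.
All other pairs contribute 0.
Summing the contributions gives betweenness(Wes) = 11.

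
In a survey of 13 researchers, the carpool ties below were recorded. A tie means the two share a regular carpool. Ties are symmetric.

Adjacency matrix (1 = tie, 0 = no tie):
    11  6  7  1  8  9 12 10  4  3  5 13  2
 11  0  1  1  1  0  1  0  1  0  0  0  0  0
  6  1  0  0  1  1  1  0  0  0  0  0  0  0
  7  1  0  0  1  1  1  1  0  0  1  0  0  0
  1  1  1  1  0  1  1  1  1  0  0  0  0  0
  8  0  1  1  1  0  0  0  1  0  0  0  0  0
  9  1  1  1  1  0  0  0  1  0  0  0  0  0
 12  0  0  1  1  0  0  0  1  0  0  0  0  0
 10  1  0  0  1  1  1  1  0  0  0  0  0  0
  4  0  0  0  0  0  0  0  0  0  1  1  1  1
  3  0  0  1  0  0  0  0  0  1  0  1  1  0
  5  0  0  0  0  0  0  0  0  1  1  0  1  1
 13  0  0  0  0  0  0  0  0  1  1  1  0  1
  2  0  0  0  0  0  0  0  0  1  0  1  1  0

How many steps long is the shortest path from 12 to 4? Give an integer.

One shortest route is 12 – 7 – 3 – 4, which uses 3 edges, and at distance 2 from 12 we only reach {3, 6, 8, 9, 11}, which does not include 4. So d(12,4) = 3.

3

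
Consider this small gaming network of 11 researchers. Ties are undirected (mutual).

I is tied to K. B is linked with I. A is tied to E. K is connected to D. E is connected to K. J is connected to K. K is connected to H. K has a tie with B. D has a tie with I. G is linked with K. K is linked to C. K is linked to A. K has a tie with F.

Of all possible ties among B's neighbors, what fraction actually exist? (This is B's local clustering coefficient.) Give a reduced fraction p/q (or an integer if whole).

B's neighbors: I and K (k = 2).
Possible neighbor pairs: C(2,2) = 1. Edges among them: I–K → e = 1.
Clustering(B) = 1/1.

1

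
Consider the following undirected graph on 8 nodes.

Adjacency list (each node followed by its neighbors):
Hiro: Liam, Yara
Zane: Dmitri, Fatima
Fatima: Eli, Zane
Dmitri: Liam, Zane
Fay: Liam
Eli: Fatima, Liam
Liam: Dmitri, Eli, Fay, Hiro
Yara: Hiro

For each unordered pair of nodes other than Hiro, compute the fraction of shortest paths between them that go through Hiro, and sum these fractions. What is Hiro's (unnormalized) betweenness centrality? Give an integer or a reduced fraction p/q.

6

Pairs whose geodesics pass through Hiro — Eli–Yara: 1; Liam–Yara: 1; Fay–Yara: 1; Fatima–Yara: 1; Dmitri–Yara: 1; Yara–Zane: 1.
All other pairs contribute 0.
Summing the contributions gives betweenness(Hiro) = 6.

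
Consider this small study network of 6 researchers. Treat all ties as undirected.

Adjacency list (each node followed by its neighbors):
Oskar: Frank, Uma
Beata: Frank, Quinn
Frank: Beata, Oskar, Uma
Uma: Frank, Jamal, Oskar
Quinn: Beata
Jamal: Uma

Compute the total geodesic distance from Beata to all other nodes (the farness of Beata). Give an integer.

Distances from Beata: Frank:1, Jamal:3, Oskar:2, Quinn:1, Uma:2.
Sum = 1 + 3 + 2 + 1 + 2 = 9.

9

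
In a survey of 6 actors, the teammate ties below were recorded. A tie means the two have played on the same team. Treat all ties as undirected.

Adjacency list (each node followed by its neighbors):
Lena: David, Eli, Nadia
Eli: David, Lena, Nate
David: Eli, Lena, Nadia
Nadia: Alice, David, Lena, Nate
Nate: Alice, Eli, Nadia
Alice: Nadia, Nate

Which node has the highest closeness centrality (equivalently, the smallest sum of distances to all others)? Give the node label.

Nadia

Farness (sum of distances to all others) for each node — Alice:8, David:7, Eli:7, Lena:7, Nadia:6, Nate:7.
The smallest farness is 6, for Nadia, so Nadia has the highest closeness.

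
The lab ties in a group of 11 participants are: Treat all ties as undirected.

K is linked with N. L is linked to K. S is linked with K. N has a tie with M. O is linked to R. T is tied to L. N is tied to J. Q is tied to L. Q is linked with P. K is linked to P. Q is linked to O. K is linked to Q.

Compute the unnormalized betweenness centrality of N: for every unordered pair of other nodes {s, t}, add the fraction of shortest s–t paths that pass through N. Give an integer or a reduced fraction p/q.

17

Pairs whose geodesics pass through N — S–M: 1; S–J: 1; K–M: 1; K–J: 1; L–M: 1; L–J: 1; P–M: 1; P–J: 1; O–M: 1; O–J: 1; Q–M: 1; Q–J: 1; M–R: 1; M–T: 1 … (+3 more pairs).
All other pairs contribute 0.
Summing the contributions gives betweenness(N) = 17.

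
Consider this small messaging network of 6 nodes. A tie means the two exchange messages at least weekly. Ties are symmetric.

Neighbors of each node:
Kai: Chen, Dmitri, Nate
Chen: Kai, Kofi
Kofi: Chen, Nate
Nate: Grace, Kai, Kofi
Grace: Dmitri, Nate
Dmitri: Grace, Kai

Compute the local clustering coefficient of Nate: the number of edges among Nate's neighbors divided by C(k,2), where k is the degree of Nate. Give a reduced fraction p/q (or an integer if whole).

0

Nate's neighbors: Grace, Kai, and Kofi (k = 3).
Possible neighbor pairs: C(3,2) = 3. Edges among them: none → e = 0.
Clustering(Nate) = 0/3 = 0.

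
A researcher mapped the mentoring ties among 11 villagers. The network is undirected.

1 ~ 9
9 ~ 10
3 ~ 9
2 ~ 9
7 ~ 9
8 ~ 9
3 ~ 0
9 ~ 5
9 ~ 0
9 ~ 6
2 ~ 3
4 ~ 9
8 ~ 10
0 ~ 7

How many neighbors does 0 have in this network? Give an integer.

0 is directly tied to 3, 7, and 9. That is 3 neighbors, so the degree of 0 is 3.

3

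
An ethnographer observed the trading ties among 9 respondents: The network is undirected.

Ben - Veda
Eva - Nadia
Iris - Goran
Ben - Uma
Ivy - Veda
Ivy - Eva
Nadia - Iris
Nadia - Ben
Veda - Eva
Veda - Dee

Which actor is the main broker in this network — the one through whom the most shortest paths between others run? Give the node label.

Unnormalized betweenness of each node: Ben:10, Dee:0, Eva:6, Goran:0, Iris:7, Ivy:0, Nadia:13, Uma:0, Veda:10.
Nadia has the largest value, 13, making it the main broker — the node through which the most shortest paths run.

Nadia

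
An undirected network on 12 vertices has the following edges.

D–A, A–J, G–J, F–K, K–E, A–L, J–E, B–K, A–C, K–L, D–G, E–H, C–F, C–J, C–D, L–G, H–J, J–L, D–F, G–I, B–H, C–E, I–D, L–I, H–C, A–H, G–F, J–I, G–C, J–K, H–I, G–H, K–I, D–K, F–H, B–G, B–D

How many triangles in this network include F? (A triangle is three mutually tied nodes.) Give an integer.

F's neighbors: C, D, G, H, and K.
Neighbor pairs that are themselves tied: F–C–D; F–C–G; F–C–H; F–D–G; F–D–K; F–G–H. Each forms one triangle with F, for 6 in total.

6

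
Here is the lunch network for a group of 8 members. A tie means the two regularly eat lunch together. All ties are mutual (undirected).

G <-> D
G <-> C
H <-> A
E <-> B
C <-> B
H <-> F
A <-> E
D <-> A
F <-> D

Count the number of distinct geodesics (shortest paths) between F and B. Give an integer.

3

The shortest distance is 4. The length-4 paths are: F–D–G–C–B; F–H–A–E–B; F–D–A–E–B.
That gives 3 distinct shortest paths.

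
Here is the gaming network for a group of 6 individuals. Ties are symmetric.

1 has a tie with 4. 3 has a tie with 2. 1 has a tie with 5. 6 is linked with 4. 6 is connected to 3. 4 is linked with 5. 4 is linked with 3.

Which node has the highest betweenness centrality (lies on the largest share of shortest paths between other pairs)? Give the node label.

4

Unnormalized betweenness of each node: 1:0, 2:0, 3:4, 4:6, 5:0, 6:0.
4 has the largest value, 6, making it the main broker — the node through which the most shortest paths run.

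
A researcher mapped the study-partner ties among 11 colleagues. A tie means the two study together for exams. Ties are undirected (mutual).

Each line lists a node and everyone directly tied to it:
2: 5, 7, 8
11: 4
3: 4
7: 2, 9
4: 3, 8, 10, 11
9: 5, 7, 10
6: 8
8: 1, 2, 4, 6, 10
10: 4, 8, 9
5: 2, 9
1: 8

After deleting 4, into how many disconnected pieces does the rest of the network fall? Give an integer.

Without 4, the remaining ties split the others into: {1, 2, 5, 6, 7, 8, 9, 10}; {11}; {3}.
That's 3 separate components.

3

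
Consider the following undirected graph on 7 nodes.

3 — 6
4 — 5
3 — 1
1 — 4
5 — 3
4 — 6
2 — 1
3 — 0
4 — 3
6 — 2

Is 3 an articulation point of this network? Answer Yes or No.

Yes

Removing 3 leaves {1, 2, 4, 5, and 6} with no path to {0}, so the network splits into 2 components. 3 is a cut vertex.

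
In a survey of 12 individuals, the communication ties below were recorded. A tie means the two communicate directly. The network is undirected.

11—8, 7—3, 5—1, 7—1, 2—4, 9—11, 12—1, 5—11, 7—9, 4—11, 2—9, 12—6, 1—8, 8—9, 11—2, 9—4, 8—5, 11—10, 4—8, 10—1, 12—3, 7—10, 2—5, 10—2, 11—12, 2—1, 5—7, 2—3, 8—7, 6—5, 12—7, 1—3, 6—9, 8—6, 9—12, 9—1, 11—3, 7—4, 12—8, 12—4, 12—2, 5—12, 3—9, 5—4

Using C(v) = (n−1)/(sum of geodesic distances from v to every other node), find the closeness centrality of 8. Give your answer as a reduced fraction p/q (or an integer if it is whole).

11/14

Distances from 8: 1:1, 2:2, 3:2, 4:1, 5:1, 6:1, 7:1, 9:1, 10:2, 11:1, 12:1. Sum = 14.
n = 12, so closeness = 11/14.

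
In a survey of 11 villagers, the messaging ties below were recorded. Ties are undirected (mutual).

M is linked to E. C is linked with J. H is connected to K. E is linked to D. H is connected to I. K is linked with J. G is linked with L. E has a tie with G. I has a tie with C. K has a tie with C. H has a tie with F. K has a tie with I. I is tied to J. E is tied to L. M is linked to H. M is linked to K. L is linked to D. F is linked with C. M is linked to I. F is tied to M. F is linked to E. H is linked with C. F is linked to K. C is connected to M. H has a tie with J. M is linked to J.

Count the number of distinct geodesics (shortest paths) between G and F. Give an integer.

The shortest distance is 2, and the only length-2 path is G–E–F. So there is exactly 1 shortest path.

1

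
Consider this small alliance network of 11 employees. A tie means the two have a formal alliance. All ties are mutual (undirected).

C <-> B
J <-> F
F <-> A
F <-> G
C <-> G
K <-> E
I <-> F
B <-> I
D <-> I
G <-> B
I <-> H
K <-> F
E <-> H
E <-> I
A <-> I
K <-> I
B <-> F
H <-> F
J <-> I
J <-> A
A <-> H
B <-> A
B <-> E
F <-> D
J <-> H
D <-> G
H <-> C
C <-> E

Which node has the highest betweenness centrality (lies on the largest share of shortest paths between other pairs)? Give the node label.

F

Unnormalized betweenness of each node: A:8/15, B:37/12, C:6/5, D:1/3, E:11/5, F:118/15, G:5/3, H:13/4, I:397/60, J:0, K:1/4.
F has the largest value, 118/15, making it the main broker — the node through which the most shortest paths run.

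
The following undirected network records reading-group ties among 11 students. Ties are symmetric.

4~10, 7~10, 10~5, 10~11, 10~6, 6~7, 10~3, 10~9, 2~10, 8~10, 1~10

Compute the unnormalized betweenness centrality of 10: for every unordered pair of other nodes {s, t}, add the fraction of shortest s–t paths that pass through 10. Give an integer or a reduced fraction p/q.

44

Pairs whose geodesics pass through 10 — 5–8: 1; 5–6: 1; 5–9: 1; 5–3: 1; 5–4: 1; 5–11: 1; 5–7: 1; 5–1: 1; 5–2: 1; 8–6: 1; 8–9: 1; 8–3: 1; 8–4: 1; 8–11: 1 … (+30 more pairs).
All other pairs contribute 0.
Summing the contributions gives betweenness(10) = 44.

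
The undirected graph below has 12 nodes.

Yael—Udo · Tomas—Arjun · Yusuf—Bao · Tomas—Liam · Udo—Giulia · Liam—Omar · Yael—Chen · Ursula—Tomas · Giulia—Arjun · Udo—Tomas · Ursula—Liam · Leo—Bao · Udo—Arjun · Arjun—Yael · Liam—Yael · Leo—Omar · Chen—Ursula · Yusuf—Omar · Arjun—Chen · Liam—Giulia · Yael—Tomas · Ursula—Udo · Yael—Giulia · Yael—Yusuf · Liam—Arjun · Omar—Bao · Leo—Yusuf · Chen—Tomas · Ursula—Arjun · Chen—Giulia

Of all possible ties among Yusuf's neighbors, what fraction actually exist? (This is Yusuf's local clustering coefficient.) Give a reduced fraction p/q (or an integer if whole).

Yusuf's neighbors: Bao, Leo, Omar, and Yael (k = 4).
Possible neighbor pairs: C(4,2) = 6. Edges among them: Bao–Leo, Bao–Omar, Leo–Omar → e = 3.
Clustering(Yusuf) = 3/6 = 1/2.

1/2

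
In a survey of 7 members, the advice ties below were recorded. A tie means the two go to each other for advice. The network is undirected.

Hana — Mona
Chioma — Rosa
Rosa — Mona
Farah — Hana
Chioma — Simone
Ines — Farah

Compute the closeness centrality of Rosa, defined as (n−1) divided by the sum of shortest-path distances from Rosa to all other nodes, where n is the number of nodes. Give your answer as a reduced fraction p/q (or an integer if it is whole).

Distances from Rosa: Chioma:1, Farah:3, Hana:2, Ines:4, Mona:1, Simone:2. Sum = 13.
n = 7, so closeness = 6/13.

6/13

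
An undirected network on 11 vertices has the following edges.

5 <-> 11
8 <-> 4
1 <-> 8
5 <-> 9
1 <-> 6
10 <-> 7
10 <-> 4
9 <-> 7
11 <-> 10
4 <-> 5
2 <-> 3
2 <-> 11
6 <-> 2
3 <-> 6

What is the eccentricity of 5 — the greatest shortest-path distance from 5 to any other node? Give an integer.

Distances from 5: 1:3, 2:2, 3:3, 4:1, 6:3, 7:2, 8:2, 9:1, 10:2, 11:1.
The largest is 3 (to 1, 3, and 6), so the eccentricity of 5 is 3.

3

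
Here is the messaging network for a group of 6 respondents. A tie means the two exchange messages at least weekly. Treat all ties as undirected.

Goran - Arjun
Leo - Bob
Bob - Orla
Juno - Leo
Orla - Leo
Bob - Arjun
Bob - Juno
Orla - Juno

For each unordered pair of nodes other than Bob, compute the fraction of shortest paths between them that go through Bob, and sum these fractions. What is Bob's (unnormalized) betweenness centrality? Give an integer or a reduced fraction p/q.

Pairs whose geodesics pass through Bob — Arjun–Leo: 1; Arjun–Orla: 1; Arjun–Juno: 1; Goran–Leo: 1; Goran–Orla: 1; Goran–Juno: 1.
All other pairs contribute 0.
Summing the contributions gives betweenness(Bob) = 6.

6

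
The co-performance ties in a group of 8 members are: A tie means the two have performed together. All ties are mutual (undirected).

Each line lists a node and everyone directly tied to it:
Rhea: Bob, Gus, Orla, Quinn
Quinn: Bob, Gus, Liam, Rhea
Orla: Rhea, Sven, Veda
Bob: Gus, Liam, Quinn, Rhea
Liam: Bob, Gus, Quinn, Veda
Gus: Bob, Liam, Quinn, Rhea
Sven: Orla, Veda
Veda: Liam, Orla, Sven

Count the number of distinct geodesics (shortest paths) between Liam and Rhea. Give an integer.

The shortest distance is 2. The length-2 paths are: Liam–Bob–Rhea; Liam–Gus–Rhea; Liam–Quinn–Rhea.
That gives 3 distinct shortest paths.

3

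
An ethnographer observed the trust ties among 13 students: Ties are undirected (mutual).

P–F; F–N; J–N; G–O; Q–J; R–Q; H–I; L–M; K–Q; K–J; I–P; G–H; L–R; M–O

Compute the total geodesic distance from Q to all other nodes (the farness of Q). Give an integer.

37

Distances from Q: F:3, G:5, H:6, I:5, J:1, K:1, L:2, M:3, N:2, O:4, P:4, R:1.
Sum = 3 + 5 + 6 + 5 + 1 + 1 + 2 + 3 + 2 + 4 + 4 + 1 = 37.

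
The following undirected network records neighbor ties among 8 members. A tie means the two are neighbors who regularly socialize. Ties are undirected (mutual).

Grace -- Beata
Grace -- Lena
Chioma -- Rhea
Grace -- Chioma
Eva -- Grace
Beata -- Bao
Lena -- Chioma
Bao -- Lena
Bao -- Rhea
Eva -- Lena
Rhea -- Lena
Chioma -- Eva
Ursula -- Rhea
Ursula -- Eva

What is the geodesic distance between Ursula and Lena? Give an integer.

2

One shortest route is Ursula – Eva – Lena, which uses 2 edges, and Ursula and Lena are not directly tied, so nothing shorter exists. So d(Ursula,Lena) = 2.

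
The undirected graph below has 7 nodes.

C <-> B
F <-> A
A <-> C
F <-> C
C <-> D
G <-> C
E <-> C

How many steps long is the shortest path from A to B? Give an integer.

One shortest route is A – C – B, which uses 2 edges, and A and B are not directly tied, so nothing shorter exists. So d(A,B) = 2.

2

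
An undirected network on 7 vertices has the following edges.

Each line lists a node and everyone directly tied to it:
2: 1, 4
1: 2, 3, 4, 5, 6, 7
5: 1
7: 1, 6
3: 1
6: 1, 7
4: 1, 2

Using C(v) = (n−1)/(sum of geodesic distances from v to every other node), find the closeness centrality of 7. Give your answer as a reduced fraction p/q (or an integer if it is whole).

3/5

Distances from 7: 1:1, 2:2, 3:2, 4:2, 5:2, 6:1. Sum = 10.
n = 7, so closeness = 6/10 = 3/5.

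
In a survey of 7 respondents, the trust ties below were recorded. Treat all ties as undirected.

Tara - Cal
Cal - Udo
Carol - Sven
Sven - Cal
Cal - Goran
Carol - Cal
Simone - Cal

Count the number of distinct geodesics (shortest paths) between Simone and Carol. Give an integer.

The shortest distance is 2, and the only length-2 path is Simone–Cal–Carol. So there is exactly 1 shortest path.

1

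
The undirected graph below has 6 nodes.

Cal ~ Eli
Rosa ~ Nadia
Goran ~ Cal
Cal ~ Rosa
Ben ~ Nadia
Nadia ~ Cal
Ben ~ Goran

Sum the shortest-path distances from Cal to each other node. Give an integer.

Distances from Cal: Ben:2, Eli:1, Goran:1, Nadia:1, Rosa:1.
Sum = 2 + 1 + 1 + 1 + 1 = 6.

6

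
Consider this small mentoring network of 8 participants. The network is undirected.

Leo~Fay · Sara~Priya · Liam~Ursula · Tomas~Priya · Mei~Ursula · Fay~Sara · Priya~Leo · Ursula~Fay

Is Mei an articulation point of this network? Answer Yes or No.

Even without Mei, every remaining node can still reach every other (the residual graph is connected), so Mei is not a cut vertex.

No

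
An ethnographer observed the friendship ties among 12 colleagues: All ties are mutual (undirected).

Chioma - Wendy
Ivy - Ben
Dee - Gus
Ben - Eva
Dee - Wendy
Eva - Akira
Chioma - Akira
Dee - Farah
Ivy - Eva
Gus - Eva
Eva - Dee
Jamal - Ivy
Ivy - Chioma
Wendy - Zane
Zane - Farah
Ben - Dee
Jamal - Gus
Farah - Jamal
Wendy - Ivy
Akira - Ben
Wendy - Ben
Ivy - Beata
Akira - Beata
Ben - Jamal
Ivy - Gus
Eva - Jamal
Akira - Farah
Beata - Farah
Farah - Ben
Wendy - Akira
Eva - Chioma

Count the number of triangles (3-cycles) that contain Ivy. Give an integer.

Ivy's neighbors: Beata, Ben, Chioma, Eva, Gus, Jamal, and Wendy.
Neighbor pairs that are themselves tied: Ivy–Ben–Eva; Ivy–Ben–Jamal; Ivy–Ben–Wendy; Ivy–Chioma–Eva; Ivy–Chioma–Wendy; Ivy–Eva–Gus; Ivy–Eva–Jamal; Ivy–Gus–Jamal. Each forms one triangle with Ivy, for 8 in total.

8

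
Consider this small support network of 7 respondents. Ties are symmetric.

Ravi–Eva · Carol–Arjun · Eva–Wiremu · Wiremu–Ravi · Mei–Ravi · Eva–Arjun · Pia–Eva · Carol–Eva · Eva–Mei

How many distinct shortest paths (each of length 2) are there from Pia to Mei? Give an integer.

1

The shortest distance is 2, and the only length-2 path is Pia–Eva–Mei. So there is exactly 1 shortest path.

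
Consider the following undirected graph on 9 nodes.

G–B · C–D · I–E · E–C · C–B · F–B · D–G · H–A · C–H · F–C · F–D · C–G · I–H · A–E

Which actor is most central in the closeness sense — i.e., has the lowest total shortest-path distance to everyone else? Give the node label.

C

Farness (sum of distances to all others) for each node — A:18, B:15, C:10, D:15, E:13, F:15, G:15, H:13, I:18.
The smallest farness is 10, for C, so C has the highest closeness.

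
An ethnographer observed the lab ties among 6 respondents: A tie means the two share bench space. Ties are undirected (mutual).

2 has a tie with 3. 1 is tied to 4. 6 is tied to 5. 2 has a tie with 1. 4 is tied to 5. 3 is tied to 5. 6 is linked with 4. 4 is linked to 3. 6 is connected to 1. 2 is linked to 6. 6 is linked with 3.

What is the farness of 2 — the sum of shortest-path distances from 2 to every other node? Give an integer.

Distances from 2: 1:1, 3:1, 4:2, 5:2, 6:1.
Sum = 1 + 1 + 2 + 2 + 1 = 7.

7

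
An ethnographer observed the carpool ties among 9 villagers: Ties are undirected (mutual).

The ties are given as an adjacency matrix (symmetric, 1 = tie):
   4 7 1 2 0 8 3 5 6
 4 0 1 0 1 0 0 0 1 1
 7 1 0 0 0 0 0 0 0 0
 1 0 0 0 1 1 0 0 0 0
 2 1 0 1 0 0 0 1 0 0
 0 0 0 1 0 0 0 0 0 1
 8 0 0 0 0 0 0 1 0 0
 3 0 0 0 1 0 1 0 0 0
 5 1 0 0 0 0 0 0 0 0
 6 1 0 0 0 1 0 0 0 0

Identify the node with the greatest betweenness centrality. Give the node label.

Unnormalized betweenness of each node: 0:1, 1:3, 2:15, 3:7, 4:16, 5:0, 6:3, 7:0, 8:0.
4 has the largest value, 16, making it the main broker — the node through which the most shortest paths run.

4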